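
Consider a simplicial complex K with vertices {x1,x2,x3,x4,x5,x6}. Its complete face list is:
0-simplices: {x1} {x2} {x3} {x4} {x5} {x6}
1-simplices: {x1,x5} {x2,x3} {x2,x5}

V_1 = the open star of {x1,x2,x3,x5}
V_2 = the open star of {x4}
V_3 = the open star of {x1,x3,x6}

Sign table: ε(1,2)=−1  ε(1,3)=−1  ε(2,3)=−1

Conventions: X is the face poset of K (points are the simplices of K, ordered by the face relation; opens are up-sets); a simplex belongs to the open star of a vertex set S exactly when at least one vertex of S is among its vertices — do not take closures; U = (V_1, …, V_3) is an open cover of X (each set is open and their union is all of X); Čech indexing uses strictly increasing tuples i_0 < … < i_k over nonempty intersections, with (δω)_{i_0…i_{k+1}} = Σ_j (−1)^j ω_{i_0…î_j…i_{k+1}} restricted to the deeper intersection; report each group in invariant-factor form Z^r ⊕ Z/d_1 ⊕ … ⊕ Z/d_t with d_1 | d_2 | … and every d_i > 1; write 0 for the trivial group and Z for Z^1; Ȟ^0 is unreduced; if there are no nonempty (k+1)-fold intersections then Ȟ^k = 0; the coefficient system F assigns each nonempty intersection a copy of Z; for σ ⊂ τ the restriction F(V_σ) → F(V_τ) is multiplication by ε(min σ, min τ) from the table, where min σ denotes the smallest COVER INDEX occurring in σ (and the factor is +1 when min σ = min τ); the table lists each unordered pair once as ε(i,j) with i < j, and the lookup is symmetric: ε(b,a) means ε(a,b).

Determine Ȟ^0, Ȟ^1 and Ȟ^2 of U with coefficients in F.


Ȟ^0(U;F) ≅ Z^2; Ȟ^1(U;F) ≅ 0; Ȟ^2(U;F) ≅ 0

cover nerve:
  V1={{x1},{x2},{x3},{x5},{x1,x5},{x2,x3},{x2,x5}} V2={{x4}} V3={{x1},{x3},{x6},{x1,x5},{x2,x3}}
  V13={{x1},{x3},{x1,x5},{x2,x3}}
C dims 3,1; δ0: rk 1, SNF 1^1
Ȟ^0: (3−1)−0=2 ⇒ Z^2
Ȟ^1: (1−0)−1=0 ⇒ 0
Ȟ^2: (0−0)−0=0 ⇒ 0


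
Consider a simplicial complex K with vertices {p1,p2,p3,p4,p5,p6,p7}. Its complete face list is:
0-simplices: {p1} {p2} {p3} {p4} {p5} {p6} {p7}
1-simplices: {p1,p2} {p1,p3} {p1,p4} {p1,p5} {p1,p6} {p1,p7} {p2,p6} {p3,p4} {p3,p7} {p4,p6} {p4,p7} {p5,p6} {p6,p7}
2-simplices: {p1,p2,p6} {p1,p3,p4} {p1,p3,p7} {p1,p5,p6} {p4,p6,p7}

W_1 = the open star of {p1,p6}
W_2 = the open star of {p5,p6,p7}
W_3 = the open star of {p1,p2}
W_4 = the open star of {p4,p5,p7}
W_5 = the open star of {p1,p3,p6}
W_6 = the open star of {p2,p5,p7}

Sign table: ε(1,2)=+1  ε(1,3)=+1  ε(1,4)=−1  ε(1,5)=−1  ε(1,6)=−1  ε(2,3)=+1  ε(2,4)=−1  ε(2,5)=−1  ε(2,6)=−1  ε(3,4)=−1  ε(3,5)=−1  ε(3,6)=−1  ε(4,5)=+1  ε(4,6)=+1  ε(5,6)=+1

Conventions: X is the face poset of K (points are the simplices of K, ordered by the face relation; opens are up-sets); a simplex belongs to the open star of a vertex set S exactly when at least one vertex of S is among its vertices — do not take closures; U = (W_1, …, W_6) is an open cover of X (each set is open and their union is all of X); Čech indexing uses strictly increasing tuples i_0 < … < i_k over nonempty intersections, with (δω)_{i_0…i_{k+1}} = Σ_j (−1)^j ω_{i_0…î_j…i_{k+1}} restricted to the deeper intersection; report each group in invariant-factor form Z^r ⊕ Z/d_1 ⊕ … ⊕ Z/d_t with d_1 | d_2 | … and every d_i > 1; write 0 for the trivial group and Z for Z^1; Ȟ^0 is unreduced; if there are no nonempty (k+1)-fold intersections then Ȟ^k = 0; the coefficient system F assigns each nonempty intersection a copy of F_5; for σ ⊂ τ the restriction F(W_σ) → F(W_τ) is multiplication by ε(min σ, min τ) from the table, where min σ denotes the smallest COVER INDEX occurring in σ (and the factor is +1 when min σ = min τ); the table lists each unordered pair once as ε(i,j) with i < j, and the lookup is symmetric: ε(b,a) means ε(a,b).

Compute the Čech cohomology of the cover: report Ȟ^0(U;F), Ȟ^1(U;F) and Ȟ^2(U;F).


nerve simplices:
  W1={{p1},{p6},{p1,p2},{p1,p3},{p1,p4},{p1,p5},{p1,p6},{p1,p7},{p2,p6},{p4,p6},{p5,p6},{p6,p7},{p1,p2,p6},{p1,p3,p4},{p1,p3,p7},{p1,p5,p6},{p4,p6,p7}} W2={{p5},{p6},{p7},{p1,p5},{p1,p6},{p1,p7},{p2,p6},{p3,p7},{p4,p6},{p4,p7},{p5,p6},{p6,p7},{p1,p2,p6},{p1,p3,p7},{p1,p5,p6},{p4,p6,p7}} W3={{p1},{p2},{p1,p2},{p1,p3},{p1,p4},{p1,p5},{p1,p6},{p1,p7},{p2,p6},{p1,p2,p6},{p1,p3,p4},{p1,p3,p7},{p1,p5,p6}} W4={{p4},{p5},{p7},{p1,p4},{p1,p5},{p1,p7},{p3,p4},{p3,p7},{p4,p6},{p4,p7},{p5,p6},{p6,p7},{p1,p3,p4},{p1,p3,p7},{p1,p5,p6},{p4,p6,p7}} W5={{p1},{p3},{p6},{p1,p2},{p1,p3},{p1,p4},{p1,p5},{p1,p6},{p1,p7},{p2,p6},{p3,p4},{p3,p7},{p4,p6},{p5,p6},{p6,p7},{p1,p2,p6},{p1,p3,p4},{p1,p3,p7},{p1,p5,p6},{p4,p6,p7}} W6={{p2},{p5},{p7},{p1,p2},{p1,p5},{p1,p7},{p2,p6},{p3,p7},{p4,p7},{p5,p6},{p6,p7},{p1,p2,p6},{p1,p3,p7},{p1,p5,p6},{p4,p6,p7}}
  W12={{p6},{p1,p5},{p1,p6},{p1,p7},{p2,p6},{p4,p6},{p5,p6},{p6,p7},{p1,p2,p6},{p1,p3,p7},{p1,p5,p6},{p4,p6,p7}} W13={{p1},{p1,p2},{p1,p3},{p1,p4},{p1,p5},{p1,p6},{p1,p7},{p2,p6},{p1,p2,p6},{p1,p3,p4},{p1,p3,p7},{p1,p5,p6}} W14={{p1,p4},{p1,p5},{p1,p7},{p4,p6},{p5,p6},{p6,p7},{p1,p3,p4},{p1,p3,p7},{p1,p5,p6},{p4,p6,p7}} W15={{p1},{p6},{p1,p2},{p1,p3},{p1,p4},{p1,p5},{p1,p6},{p1,p7},{p2,p6},{p4,p6},{p5,p6},{p6,p7},{p1,p2,p6},{p1,p3,p4},{p1,p3,p7},{p1,p5,p6},{p4,p6,p7}} W16={{p1,p2},{p1,p5},{p1,p7},{p2,p6},{p5,p6},{p6,p7},{p1,p2,p6},{p1,p3,p7},{p1,p5,p6},{p4,p6,p7}} W23={{p1,p5},{p1,p6},{p1,p7},{p2,p6},{p1,p2,p6},{p1,p3,p7},{p1,p5,p6}} W24={{p5},{p7},{p1,p5},{p1,p7},{p3,p7},{p4,p6},{p4,p7},{p5,p6},{p6,p7},{p1,p3,p7},{p1,p5,p6},{p4,p6,p7}} W25={{p6},{p1,p5},{p1,p6},{p1,p7},{p2,p6},{p3,p7},{p4,p6},{p5,p6},{p6,p7},{p1,p2,p6},{p1,p3,p7},{p1,p5,p6},{p4,p6,p7}} W26={{p5},{p7},{p1,p5},{p1,p7},{p2,p6},{p3,p7},{p4,p7},{p5,p6},{p6,p7},{p1,p2,p6},{p1,p3,p7},{p1,p5,p6},{p4,p6,p7}} W34={{p1,p4},{p1,p5},{p1,p7},{p1,p3,p4},{p1,p3,p7},{p1,p5,p6}} W35={{p1},{p1,p2},{p1,p3},{p1,p4},{p1,p5},{p1,p6},{p1,p7},{p2,p6},{p1,p2,p6},{p1,p3,p4},{p1,p3,p7},{p1,p5,p6}} W36={{p2},{p1,p2},{p1,p5},{p1,p7},{p2,p6},{p1,p2,p6},{p1,p3,p7},{p1,p5,p6}} W45={{p1,p4},{p1,p5},{p1,p7},{p3,p4},{p3,p7},{p4,p6},{p5,p6},{p6,p7},{p1,p3,p4},{p1,p3,p7},{p1,p5,p6},{p4,p6,p7}} W46={{p5},{p7},{p1,p5},{p1,p7},{p3,p7},{p4,p7},{p5,p6},{p6,p7},{p1,p3,p7},{p1,p5,p6},{p4,p6,p7}} W56={{p1,p2},{p1,p5},{p1,p7},{p2,p6},{p3,p7},{p5,p6},{p6,p7},{p1,p2,p6},{p1,p3,p7},{p1,p5,p6},{p4,p6,p7}}
  W123={{p1,p5},{p1,p6},{p1,p7},{p2,p6},{p1,p2,p6},{p1,p3,p7},{p1,p5,p6}} W124={{p1,p5},{p1,p7},{p4,p6},{p5,p6},{p6,p7},{p1,p3,p7},{p1,p5,p6},{p4,p6,p7}} W125={{p6},{p1,p5},{p1,p6},{p1,p7},{p2,p6},{p4,p6},{p5,p6},{p6,p7},{p1,p2,p6},{p1,p3,p7},{p1,p5,p6},{p4,p6,p7}} W126={{p1,p5},{p1,p7},{p2,p6},{p5,p6},{p6,p7},{p1,p2,p6},{p1,p3,p7},{p1,p5,p6},{p4,p6,p7}} W134={{p1,p4},{p1,p5},{p1,p7},{p1,p3,p4},{p1,p3,p7},{p1,p5,p6}} W135={{p1},{p1,p2},{p1,p3},{p1,p4},{p1,p5},{p1,p6},{p1,p7},{p2,p6},{p1,p2,p6},{p1,p3,p4},{p1,p3,p7},{p1,p5,p6}} W136={{p1,p2},{p1,p5},{p1,p7},{p2,p6},{p1,p2,p6},{p1,p3,p7},{p1,p5,p6}} W145={{p1,p4},{p1,p5},{p1,p7},{p4,p6},{p5,p6},{p6,p7},{p1,p3,p4},{p1,p3,p7},{p1,p5,p6},{p4,p6,p7}} W146={{p1,p5},{p1,p7},{p5,p6},{p6,p7},{p1,p3,p7},{p1,p5,p6},{p4,p6,p7}} W156={{p1,p2},{p1,p5},{p1,p7},{p2,p6},{p5,p6},{p6,p7},{p1,p2,p6},{p1,p3,p7},{p1,p5,p6},{p4,p6,p7}} W234={{p1,p5},{p1,p7},{p1,p3,p7},{p1,p5,p6}} W235={{p1,p5},{p1,p6},{p1,p7},{p2,p6},{p1,p2,p6},{p1,p3,p7},{p1,p5,p6}} W236={{p1,p5},{p1,p7},{p2,p6},{p1,p2,p6},{p1,p3,p7},{p1,p5,p6}} W245={{p1,p5},{p1,p7},{p3,p7},{p4,p6},{p5,p6},{p6,p7},{p1,p3,p7},{p1,p5,p6},{p4,p6,p7}} W246={{p5},{p7},{p1,p5},{p1,p7},{p3,p7},{p4,p7},{p5,p6},{p6,p7},{p1,p3,p7},{p1,p5,p6},{p4,p6,p7}} W256={{p1,p5},{p1,p7},{p2,p6},{p3,p7},{p5,p6},{p6,p7},{p1,p2,p6},{p1,p3,p7},{p1,p5,p6},{p4,p6,p7}} W345={{p1,p4},{p1,p5},{p1,p7},{p1,p3,p4},{p1,p3,p7},{p1,p5,p6}} W346={{p1,p5},{p1,p7},{p1,p3,p7},{p1,p5,p6}} W356={{p1,p2},{p1,p5},{p1,p7},{p2,p6},{p1,p2,p6},{p1,p3,p7},{p1,p5,p6}} W456={{p1,p5},{p1,p7},{p3,p7},{p5,p6},{p6,p7},{p1,p3,p7},{p1,p5,p6},{p4,p6,p7}}
  W1234={{p1,p5},{p1,p7},{p1,p3,p7},{p1,p5,p6}} W1235={{p1,p5},{p1,p6},{p1,p7},{p2,p6},{p1,p2,p6},{p1,p3,p7},{p1,p5,p6}} W1236={{p1,p5},{p1,p7},{p2,p6},{p1,p2,p6},{p1,p3,p7},{p1,p5,p6}} W1245={{p1,p5},{p1,p7},{p4,p6},{p5,p6},{p6,p7},{p1,p3,p7},{p1,p5,p6},{p4,p6,p7}} W1246={{p1,p5},{p1,p7},{p5,p6},{p6,p7},{p1,p3,p7},{p1,p5,p6},{p4,p6,p7}} W1256={{p1,p5},{p1,p7},{p2,p6},{p5,p6},{p6,p7},{p1,p2,p6},{p1,p3,p7},{p1,p5,p6},{p4,p6,p7}} W1345={{p1,p4},{p1,p5},{p1,p7},{p1,p3,p4},{p1,p3,p7},{p1,p5,p6}} W1346={{p1,p5},{p1,p7},{p1,p3,p7},{p1,p5,p6}} W1356={{p1,p2},{p1,p5},{p1,p7},{p2,p6},{p1,p2,p6},{p1,p3,p7},{p1,p5,p6}} W1456={{p1,p5},{p1,p7},{p5,p6},{p6,p7},{p1,p3,p7},{p1,p5,p6},{p4,p6,p7}} W2345={{p1,p5},{p1,p7},{p1,p3,p7},{p1,p5,p6}} W2346={{p1,p5},{p1,p7},{p1,p3,p7},{p1,p5,p6}} W2356={{p1,p5},{p1,p7},{p2,p6},{p1,p2,p6},{p1,p3,p7},{p1,p5,p6}} W2456={{p1,p5},{p1,p7},{p3,p7},{p5,p6},{p6,p7},{p1,p3,p7},{p1,p5,p6},{p4,p6,p7}} W3456={{p1,p5},{p1,p7},{p1,p3,p7},{p1,p5,p6}}
  W12345={{p1,p5},{p1,p7},{p1,p3,p7},{p1,p5,p6}} W12346={{p1,p5},{p1,p7},{p1,p3,p7},{p1,p5,p6}} W12356={{p1,p5},{p1,p7},{p2,p6},{p1,p2,p6},{p1,p3,p7},{p1,p5,p6}} W12456={{p1,p5},{p1,p7},{p5,p6},{p6,p7},{p1,p3,p7},{p1,p5,p6},{p4,p6,p7}} W13456={{p1,p5},{p1,p7},{p1,p3,p7},{p1,p5,p6}} W23456={{p1,p5},{p1,p7},{p1,p3,p7},{p1,p5,p6}}
  W123456={{p1,p5},{p1,p7},{p1,p3,p7},{p1,p5,p6}}
C dims 6,15,20,15; δ0: rk_F5 5; δ1: rk_F5 10; δ2: rk_F5 10
degree 0: 6−5−0 = 1 → Ȟ^0 ≅ Z/5
degree 1: 15−10−5 = 0 → Ȟ^1 ≅ 0
degree 2: 20−10−10 = 0 → Ȟ^2 ≅ 0

Ȟ^0(U;F) ≅ Z/5,  Ȟ^1(U;F) ≅ 0,  Ȟ^2(U;F) ≅ 0


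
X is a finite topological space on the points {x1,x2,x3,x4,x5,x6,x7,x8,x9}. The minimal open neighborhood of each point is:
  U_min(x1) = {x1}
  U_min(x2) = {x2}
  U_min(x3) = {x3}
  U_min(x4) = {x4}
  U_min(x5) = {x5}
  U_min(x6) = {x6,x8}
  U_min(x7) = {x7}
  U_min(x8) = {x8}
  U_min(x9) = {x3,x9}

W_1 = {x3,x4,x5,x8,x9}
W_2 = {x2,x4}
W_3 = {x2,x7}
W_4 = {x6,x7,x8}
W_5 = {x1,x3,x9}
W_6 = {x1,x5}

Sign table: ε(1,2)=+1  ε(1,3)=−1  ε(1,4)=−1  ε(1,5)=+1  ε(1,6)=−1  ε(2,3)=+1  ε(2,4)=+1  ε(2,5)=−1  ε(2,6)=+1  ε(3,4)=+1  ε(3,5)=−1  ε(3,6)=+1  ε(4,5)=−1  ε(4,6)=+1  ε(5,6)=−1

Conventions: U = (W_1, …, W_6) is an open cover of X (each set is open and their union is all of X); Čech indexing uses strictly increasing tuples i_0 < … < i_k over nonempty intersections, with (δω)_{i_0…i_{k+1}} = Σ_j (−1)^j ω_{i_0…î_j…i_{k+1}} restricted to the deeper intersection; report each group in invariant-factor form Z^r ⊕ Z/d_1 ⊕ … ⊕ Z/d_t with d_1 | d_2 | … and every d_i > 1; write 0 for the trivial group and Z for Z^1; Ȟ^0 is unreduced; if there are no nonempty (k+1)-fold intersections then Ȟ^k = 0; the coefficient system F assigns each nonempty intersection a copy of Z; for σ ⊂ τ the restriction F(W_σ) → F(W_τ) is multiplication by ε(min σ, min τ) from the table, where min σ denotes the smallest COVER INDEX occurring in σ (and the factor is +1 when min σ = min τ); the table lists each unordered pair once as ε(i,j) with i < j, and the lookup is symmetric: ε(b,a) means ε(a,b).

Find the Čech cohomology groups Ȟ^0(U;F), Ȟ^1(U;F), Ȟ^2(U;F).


nerve of the cover:
  W12={x4} W14={x8} W15={x3,x9} W16={x5} W23={x2} W34={x7} W56={x1}
C dims 6,7; δ0: rk 6, SNF 1^5·2
Ȟ^0 = (6 − 6) − 0 = 0, so Ȟ^0 ≅ 0
Ȟ^1 = (7 − 0) − 6 = 1 plus torsion [2], so Ȟ^1 ≅ Z ⊕ Z/2
Ȟ^2 = (0 − 0) − 0 = 0, so Ȟ^2 ≅ 0

Ȟ^0(U;F) ≅ 0, Ȟ^1(U;F) ≅ Z ⊕ Z/2, Ȟ^2(U;F) ≅ 0


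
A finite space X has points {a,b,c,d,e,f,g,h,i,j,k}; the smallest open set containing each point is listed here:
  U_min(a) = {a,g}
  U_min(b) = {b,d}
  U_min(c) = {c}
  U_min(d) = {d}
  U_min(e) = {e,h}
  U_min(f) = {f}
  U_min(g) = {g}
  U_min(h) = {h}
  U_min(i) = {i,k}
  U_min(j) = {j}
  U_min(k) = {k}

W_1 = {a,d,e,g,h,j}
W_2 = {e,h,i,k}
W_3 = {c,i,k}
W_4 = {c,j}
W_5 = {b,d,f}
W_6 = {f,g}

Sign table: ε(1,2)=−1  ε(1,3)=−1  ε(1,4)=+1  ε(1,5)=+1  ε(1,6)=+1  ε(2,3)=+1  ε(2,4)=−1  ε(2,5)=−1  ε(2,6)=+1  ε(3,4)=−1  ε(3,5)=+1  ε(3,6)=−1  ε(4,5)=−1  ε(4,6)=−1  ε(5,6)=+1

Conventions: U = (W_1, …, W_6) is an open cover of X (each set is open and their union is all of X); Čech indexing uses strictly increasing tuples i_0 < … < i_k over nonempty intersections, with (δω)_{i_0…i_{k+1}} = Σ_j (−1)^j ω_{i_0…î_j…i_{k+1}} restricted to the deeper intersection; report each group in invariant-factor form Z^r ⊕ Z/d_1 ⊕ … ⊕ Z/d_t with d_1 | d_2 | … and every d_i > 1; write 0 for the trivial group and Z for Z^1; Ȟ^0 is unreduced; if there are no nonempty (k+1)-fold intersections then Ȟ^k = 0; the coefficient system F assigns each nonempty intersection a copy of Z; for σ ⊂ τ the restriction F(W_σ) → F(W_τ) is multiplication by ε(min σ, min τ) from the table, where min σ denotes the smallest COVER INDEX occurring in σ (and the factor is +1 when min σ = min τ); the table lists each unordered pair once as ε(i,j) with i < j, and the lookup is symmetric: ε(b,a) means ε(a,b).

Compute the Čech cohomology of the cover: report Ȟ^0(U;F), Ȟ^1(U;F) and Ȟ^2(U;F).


nonempty intersections:
  W12={e,h} W14={j} W15={d} W16={g} W23={i,k} W34={c} W56={f}
C dims 6,7; δ0: rk 5, SNF 1^5
Ȟ^0: (6−5)−0=1 ⇒ Z
Ȟ^1: (7−0)−5=2 ⇒ Z^2
Ȟ^2: (0−0)−0=0 ⇒ 0

Ȟ^0(U;F) ≅ Z, Ȟ^1(U;F) ≅ Z^2 and Ȟ^2(U;F) ≅ 0


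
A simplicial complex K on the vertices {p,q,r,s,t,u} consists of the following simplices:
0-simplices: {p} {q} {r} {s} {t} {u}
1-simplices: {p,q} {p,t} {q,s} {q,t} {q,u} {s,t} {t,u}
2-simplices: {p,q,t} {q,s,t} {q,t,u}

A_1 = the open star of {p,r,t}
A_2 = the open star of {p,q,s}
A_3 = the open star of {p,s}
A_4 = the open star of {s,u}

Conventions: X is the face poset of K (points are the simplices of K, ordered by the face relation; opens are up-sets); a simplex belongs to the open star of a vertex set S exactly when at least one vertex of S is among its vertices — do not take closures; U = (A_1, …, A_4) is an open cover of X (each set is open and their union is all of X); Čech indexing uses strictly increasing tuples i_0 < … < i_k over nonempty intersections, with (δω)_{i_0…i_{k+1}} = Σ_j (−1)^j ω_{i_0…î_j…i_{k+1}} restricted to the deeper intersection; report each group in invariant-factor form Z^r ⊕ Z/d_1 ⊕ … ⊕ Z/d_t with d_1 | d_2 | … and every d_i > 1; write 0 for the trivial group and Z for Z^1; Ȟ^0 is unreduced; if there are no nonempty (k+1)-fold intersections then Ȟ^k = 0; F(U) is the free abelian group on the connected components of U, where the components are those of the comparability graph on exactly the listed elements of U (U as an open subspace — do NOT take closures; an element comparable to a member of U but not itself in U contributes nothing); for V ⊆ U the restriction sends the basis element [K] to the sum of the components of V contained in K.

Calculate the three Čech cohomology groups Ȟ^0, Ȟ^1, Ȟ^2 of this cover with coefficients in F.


Ȟ^0 = Z^2, Ȟ^1 = 0 and Ȟ^2 = 0

cover nerve:
  A1={{p},{r},{t},{p,q},{p,t},{q,t},{s,t},{t,u},{p,q,t},{q,s,t},{q,t,u}} A2={{p},{q},{s},{p,q},{p,t},{q,s},{q,t},{q,u},{s,t},{p,q,t},{q,s,t},{q,t,u}} A3={{p},{s},{p,q},{p,t},{q,s},{s,t},{p,q,t},{q,s,t}} A4={{s},{u},{q,s},{q,u},{s,t},{t,u},{q,s,t},{q,t,u}}
  A12={{p},{p,q},{p,t},{q,t},{s,t},{p,q,t},{q,s,t},{q,t,u}} A13={{p},{p,q},{p,t},{s,t},{p,q,t},{q,s,t}} A14={{s,t},{t,u},{q,s,t},{q,t,u}} A23={{p},{s},{p,q},{p,t},{q,s},{s,t},{p,q,t},{q,s,t}} A24={{s},{q,s},{q,u},{s,t},{q,s,t},{q,t,u}} A34={{s},{q,s},{s,t},{q,s,t}}
  A123={{p},{p,q},{p,t},{s,t},{p,q,t},{q,s,t}} A124={{s,t},{q,s,t},{q,t,u}} A134={{s,t},{q,s,t}} A234={{s},{q,s},{s,t},{q,s,t}}
  A1234={{s,t},{q,s,t}}
components per intersection:
  A1: {{p},{t},{p,q},{p,t},{q,t},{s,t},{t,u},{p,q,t},{q,s,t},{q,t,u}} {{r}}
  A2: {{p},{q},{s},{p,q},{p,t},{q,s},{q,t},{q,u},{s,t},{p,q,t},{q,s,t},{q,t,u}}
  A3: {{p},{p,q},{p,t},{p,q,t}} {{s},{q,s},{s,t},{q,s,t}}
  A4: {{s},{q,s},{s,t},{q,s,t}} {{u},{q,u},{t,u},{q,t,u}}
  A12: {{p},{p,q},{p,t},{q,t},{s,t},{p,q,t},{q,s,t},{q,t,u}}
  A13: {{p},{p,q},{p,t},{p,q,t}} {{s,t},{q,s,t}}
  A14: {{s,t},{q,s,t}} {{t,u},{q,t,u}}
  A23: {{p},{p,q},{p,t},{p,q,t}} {{s},{q,s},{s,t},{q,s,t}}
  A24: {{s},{q,s},{s,t},{q,s,t}} {{q,u},{q,t,u}}
  A34: {{s},{q,s},{s,t},{q,s,t}}
  A123: {{p},{p,q},{p,t},{p,q,t}} {{s,t},{q,s,t}}
  A124: {{s,t},{q,s,t}} {{q,t,u}}
  A134: {{s,t},{q,s,t}}
  A234: {{s},{q,s},{s,t},{q,s,t}}
  A1234: {{s,t},{q,s,t}}
C dims 7,10,6,1; δ0: rk 5, SNF 1^5; δ1: rk 5, SNF 1^5; δ2: rk 1, SNF 1^1
Ȟ^0: (7−5)−0=2 ⇒ Z^2
Ȟ^1: (10−5)−5=0 ⇒ 0
Ȟ^2: (6−1)−5=0 ⇒ 0


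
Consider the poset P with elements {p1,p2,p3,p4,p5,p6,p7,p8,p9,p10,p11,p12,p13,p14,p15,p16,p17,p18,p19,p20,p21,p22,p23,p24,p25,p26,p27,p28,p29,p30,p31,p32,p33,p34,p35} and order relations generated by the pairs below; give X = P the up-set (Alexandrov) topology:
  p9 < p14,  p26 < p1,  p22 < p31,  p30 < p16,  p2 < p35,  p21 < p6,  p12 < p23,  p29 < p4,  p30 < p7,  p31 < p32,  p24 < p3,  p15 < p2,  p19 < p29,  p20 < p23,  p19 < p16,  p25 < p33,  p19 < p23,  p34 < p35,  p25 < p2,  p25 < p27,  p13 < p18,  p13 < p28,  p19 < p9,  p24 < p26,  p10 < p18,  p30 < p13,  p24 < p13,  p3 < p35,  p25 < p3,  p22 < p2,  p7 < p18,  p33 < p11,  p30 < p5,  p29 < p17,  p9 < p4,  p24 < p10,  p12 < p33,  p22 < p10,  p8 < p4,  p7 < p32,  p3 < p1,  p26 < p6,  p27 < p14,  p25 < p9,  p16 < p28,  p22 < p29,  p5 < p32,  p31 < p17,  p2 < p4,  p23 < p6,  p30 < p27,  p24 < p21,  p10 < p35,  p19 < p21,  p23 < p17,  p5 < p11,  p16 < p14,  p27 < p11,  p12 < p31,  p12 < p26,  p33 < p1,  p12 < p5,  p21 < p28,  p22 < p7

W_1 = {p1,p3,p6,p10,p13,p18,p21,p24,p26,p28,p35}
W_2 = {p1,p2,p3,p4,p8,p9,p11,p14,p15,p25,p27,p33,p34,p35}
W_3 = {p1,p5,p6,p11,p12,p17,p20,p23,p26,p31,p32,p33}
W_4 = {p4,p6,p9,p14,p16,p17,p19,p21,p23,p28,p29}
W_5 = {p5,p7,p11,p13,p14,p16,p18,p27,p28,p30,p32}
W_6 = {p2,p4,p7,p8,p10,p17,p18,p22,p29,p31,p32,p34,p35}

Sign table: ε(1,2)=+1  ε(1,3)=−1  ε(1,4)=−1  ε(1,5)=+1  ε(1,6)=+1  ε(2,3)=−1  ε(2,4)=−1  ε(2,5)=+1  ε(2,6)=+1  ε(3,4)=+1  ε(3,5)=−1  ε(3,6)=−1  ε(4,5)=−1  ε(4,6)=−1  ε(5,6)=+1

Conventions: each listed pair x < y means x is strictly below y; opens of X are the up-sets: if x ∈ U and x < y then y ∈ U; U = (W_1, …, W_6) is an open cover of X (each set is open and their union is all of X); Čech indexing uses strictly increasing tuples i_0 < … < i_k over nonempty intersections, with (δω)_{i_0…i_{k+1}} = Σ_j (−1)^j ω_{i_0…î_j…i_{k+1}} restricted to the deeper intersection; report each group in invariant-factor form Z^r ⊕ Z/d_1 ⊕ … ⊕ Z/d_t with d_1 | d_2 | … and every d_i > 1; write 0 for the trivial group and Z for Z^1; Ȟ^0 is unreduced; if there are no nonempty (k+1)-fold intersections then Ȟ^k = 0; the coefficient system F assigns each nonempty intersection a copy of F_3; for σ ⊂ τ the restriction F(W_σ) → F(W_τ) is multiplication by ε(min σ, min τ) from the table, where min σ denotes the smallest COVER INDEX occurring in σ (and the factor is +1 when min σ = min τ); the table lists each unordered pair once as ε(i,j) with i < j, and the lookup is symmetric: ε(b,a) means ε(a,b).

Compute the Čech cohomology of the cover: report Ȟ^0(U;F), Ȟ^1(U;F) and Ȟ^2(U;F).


Ȟ^0 = Z/3, Ȟ^1 = 0 and Ȟ^2 = 0

nerve simplices:
  W12={p1,p3,p35} W13={p1,p6,p26} W14={p6,p21,p28} W15={p13,p18,p28} W16={p10,p18,p35} W23={p1,p11,p33} W24={p4,p9,p14} W25={p11,p14,p27} W26={p2,p4,p8,p34,p35} W34={p6,p17,p23} W35={p5,p11,p32} W36={p17,p31,p32} W45={p14,p16,p28} W46={p4,p17,p29} W56={p7,p18,p32}
  W123={p1} W126={p35} W134={p6} W145={p28} W156={p18} W235={p11} W245={p14} W246={p4} W346={p17} W356={p32}
C dims 6,15,10; δ0: rk_F3 5; δ1: rk_F3 10
degree 0: 6−5−0 = 1 → Ȟ^0 ≅ Z/3
degree 1: 15−10−5 = 0 → Ȟ^1 ≅ 0
degree 2: 10−0−10 = 0 → Ȟ^2 ≅ 0


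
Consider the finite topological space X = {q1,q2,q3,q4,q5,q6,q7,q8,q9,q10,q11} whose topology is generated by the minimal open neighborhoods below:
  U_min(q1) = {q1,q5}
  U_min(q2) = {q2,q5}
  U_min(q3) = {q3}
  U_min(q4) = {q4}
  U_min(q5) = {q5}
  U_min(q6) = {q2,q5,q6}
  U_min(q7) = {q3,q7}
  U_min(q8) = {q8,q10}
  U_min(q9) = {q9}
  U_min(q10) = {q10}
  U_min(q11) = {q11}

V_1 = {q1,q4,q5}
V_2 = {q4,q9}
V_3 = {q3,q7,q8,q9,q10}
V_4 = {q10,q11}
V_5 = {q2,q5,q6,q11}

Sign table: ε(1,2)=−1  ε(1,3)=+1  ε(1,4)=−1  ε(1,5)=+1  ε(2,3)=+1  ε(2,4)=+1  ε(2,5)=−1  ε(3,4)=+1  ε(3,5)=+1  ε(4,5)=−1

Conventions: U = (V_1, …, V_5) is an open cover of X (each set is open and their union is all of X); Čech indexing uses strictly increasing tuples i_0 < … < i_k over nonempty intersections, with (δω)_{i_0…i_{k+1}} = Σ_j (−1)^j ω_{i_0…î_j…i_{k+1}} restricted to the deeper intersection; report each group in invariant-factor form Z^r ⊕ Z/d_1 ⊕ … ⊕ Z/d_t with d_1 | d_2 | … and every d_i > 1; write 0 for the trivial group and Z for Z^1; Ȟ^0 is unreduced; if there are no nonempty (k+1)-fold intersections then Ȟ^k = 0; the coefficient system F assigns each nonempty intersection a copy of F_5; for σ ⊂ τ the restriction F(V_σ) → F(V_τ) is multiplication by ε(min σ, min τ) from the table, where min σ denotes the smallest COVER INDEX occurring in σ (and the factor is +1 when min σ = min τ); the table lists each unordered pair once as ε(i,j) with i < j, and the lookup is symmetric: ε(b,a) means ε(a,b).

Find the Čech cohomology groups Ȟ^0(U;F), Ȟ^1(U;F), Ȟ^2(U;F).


Ȟ^0 = Z/5, Ȟ^1 = Z/5 and Ȟ^2 = 0

nonempty intersections:
  V12={q4} V15={q5} V23={q9} V34={q10} V45={q11}
C dims 5,5; δ0: rk_F5 4
Ȟ^0: (5−4)−0=1 ⇒ Z/5
Ȟ^1: (5−0)−4=1 ⇒ Z/5
Ȟ^2: (0−0)−0=0 ⇒ 0


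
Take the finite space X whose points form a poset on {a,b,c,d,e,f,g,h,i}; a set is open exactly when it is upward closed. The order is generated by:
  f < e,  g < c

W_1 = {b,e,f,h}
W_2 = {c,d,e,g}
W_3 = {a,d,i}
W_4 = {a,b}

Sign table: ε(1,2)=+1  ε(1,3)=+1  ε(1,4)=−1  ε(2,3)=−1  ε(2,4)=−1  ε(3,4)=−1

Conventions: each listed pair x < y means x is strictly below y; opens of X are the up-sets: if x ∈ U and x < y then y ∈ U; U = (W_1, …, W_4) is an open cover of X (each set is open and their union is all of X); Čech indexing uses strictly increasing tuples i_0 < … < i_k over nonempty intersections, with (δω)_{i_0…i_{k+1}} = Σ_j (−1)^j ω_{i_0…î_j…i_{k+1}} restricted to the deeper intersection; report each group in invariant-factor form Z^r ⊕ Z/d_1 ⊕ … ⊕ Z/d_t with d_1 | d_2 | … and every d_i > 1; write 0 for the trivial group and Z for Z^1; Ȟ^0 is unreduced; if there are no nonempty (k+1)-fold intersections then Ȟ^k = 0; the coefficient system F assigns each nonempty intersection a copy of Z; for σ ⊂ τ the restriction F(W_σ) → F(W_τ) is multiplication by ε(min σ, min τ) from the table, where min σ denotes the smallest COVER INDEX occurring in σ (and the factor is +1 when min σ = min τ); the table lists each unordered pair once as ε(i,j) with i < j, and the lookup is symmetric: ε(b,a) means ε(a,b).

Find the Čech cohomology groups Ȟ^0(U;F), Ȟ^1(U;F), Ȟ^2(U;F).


Ȟ^0 = 0,  Ȟ^1 = Z/2,  Ȟ^2 = 0

intersection data:
  W12={e} W14={b} W23={d} W34={a}
C dims 4,4; δ0: rk 4, SNF 1^3·2
Ȟ^0 = (4 − 4) − 0 = 0, so Ȟ^0 ≅ 0
Ȟ^1 = (4 − 0) − 4 = 0 plus torsion [2], so Ȟ^1 ≅ Z/2
Ȟ^2 = (0 − 0) − 0 = 0, so Ȟ^2 ≅ 0


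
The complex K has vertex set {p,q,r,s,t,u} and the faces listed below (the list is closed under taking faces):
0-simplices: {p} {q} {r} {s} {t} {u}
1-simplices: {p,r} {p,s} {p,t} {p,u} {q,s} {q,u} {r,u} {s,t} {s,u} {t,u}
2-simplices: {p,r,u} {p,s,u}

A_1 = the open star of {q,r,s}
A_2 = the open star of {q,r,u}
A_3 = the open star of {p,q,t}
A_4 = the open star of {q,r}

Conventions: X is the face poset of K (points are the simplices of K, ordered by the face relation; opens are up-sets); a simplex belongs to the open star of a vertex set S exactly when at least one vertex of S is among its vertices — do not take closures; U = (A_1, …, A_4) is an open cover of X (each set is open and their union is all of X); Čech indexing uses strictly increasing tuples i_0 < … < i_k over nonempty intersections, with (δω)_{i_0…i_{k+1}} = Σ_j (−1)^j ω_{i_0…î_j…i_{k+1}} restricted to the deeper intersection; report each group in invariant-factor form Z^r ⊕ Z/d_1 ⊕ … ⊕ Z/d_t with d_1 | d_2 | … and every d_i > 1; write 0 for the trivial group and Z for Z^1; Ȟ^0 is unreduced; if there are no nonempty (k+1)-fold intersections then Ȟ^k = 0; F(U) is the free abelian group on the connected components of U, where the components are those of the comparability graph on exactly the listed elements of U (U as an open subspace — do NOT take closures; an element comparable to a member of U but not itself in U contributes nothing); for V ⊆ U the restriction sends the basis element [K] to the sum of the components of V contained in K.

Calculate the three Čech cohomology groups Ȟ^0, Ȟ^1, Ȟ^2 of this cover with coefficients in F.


Ȟ^0 ≅ Z,  Ȟ^1 ≅ Z^3,  Ȟ^2 ≅ 0

nonempty overlaps:
  A1={{q},{r},{s},{p,r},{p,s},{q,s},{q,u},{r,u},{s,t},{s,u},{p,r,u},{p,s,u}} A2={{q},{r},{u},{p,r},{p,u},{q,s},{q,u},{r,u},{s,u},{t,u},{p,r,u},{p,s,u}} A3={{p},{q},{t},{p,r},{p,s},{p,t},{p,u},{q,s},{q,u},{s,t},{t,u},{p,r,u},{p,s,u}} A4={{q},{r},{p,r},{q,s},{q,u},{r,u},{p,r,u}}
  A12={{q},{r},{p,r},{q,s},{q,u},{r,u},{s,u},{p,r,u},{p,s,u}} A13={{q},{p,r},{p,s},{q,s},{q,u},{s,t},{p,r,u},{p,s,u}} A14={{q},{r},{p,r},{q,s},{q,u},{r,u},{p,r,u}} A23={{q},{p,r},{p,u},{q,s},{q,u},{t,u},{p,r,u},{p,s,u}} A24={{q},{r},{p,r},{q,s},{q,u},{r,u},{p,r,u}} A34={{q},{p,r},{q,s},{q,u},{p,r,u}}
  A123={{q},{p,r},{q,s},{q,u},{p,r,u},{p,s,u}} A124={{q},{r},{p,r},{q,s},{q,u},{r,u},{p,r,u}} A134={{q},{p,r},{q,s},{q,u},{p,r,u}} A234={{q},{p,r},{q,s},{q,u},{p,r,u}}
  A1234={{q},{p,r},{q,s},{q,u},{p,r,u}}
components per intersection:
  A1: {{q},{s},{p,s},{q,s},{q,u},{s,t},{s,u},{p,s,u}} {{r},{p,r},{r,u},{p,r,u}}
  A2: {{q},{r},{u},{p,r},{p,u},{q,s},{q,u},{r,u},{s,u},{t,u},{p,r,u},{p,s,u}}
  A3: {{p},{t},{p,r},{p,s},{p,t},{p,u},{s,t},{t,u},{p,r,u},{p,s,u}} {{q},{q,s},{q,u}}
  A4: {{q},{q,s},{q,u}} {{r},{p,r},{r,u},{p,r,u}}
  A12: {{q},{q,s},{q,u}} {{r},{p,r},{r,u},{p,r,u}} {{s,u},{p,s,u}}
  A13: {{q},{q,s},{q,u}} {{p,r},{p,r,u}} {{p,s},{p,s,u}} {{s,t}}
  A14: {{q},{q,s},{q,u}} {{r},{p,r},{r,u},{p,r,u}}
  A23: {{q},{q,s},{q,u}} {{p,r},{p,u},{p,r,u},{p,s,u}} {{t,u}}
  A24: {{q},{q,s},{q,u}} {{r},{p,r},{r,u},{p,r,u}}
  A34: {{q},{q,s},{q,u}} {{p,r},{p,r,u}}
  A123: {{q},{q,s},{q,u}} {{p,r},{p,r,u}} {{p,s,u}}
  A124: {{q},{q,s},{q,u}} {{r},{p,r},{r,u},{p,r,u}}
  A134: {{q},{q,s},{q,u}} {{p,r},{p,r,u}}
  A234: {{q},{q,s},{q,u}} {{p,r},{p,r,u}}
  A1234: {{q},{q,s},{q,u}} {{p,r},{p,r,u}}
C dims 7,16,9,2; δ0: rk 6, SNF 1^6; δ1: rk 7, SNF 1^7; δ2: rk 2, SNF 1^2
degree 0: 7−6−0 = 1 → Ȟ^0 ≅ Z
degree 1: 16−7−6 = 3 → Ȟ^1 ≅ Z^3
degree 2: 9−2−7 = 0 → Ȟ^2 ≅ 0


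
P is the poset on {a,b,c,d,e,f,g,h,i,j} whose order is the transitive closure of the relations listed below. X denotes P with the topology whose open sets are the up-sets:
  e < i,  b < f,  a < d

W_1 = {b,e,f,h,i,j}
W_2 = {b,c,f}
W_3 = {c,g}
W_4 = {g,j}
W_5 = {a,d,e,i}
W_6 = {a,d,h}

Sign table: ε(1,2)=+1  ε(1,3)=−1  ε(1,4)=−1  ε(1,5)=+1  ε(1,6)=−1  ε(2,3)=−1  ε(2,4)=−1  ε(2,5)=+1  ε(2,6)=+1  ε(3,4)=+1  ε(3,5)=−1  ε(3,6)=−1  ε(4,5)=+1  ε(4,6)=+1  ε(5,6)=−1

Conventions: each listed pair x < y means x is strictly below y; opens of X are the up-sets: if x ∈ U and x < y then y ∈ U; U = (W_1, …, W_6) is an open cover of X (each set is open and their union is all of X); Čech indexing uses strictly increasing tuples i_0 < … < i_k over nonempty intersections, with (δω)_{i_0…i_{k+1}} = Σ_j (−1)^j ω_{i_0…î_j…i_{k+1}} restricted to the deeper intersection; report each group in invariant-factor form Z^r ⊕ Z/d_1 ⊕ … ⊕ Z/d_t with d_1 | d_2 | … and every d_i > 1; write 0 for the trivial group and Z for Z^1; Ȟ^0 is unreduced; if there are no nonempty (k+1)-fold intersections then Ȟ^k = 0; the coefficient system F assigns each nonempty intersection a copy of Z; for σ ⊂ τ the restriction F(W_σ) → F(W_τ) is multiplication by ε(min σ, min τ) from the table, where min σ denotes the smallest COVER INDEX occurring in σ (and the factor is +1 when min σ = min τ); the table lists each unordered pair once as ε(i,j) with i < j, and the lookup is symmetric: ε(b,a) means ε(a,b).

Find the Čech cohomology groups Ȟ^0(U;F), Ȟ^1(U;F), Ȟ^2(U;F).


Ȟ^0 = Z, Ȟ^1 = Z^2, Ȟ^2 = 0

nonempty overlaps:
  W12={b,f} W14={j} W15={e,i} W16={h} W23={c} W34={g} W56={a,d}
C dims 6,7; δ0: rk 5, SNF 1^5
degree 0: 6−5−0 = 1 → Ȟ^0 ≅ Z
degree 1: 7−0−5 = 2 → Ȟ^1 ≅ Z^2
degree 2: 0−0−0 = 0 → Ȟ^2 ≅ 0


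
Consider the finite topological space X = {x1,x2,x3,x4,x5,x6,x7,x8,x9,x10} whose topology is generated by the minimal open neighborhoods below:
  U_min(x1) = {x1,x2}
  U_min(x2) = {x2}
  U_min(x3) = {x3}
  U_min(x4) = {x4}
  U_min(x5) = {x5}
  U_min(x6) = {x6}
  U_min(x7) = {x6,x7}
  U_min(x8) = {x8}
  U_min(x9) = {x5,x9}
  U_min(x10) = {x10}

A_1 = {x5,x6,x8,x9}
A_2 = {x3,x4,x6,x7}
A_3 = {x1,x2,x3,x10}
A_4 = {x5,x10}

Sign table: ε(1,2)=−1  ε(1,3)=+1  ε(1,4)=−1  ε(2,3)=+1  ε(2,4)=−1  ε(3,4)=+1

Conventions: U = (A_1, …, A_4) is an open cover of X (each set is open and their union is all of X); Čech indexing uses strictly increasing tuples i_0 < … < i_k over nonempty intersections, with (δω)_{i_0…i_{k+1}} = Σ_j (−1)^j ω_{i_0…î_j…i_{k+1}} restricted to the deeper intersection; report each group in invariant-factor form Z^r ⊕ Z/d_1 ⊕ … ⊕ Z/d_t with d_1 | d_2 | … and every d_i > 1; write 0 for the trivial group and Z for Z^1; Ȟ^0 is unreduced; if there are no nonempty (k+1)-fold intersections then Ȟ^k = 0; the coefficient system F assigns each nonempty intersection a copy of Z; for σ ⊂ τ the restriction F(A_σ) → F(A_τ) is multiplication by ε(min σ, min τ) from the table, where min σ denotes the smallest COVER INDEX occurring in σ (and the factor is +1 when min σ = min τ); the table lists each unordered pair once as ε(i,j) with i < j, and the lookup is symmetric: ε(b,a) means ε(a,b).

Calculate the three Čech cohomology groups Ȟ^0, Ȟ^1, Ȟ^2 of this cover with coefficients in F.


nonempty intersections:
  A12={x6} A14={x5} A23={x3} A34={x10}
C dims 4,4; δ0: rk 3, SNF 1^3
Ȟ^0: (4−3)−0=1 ⇒ Z
Ȟ^1: (4−0)−3=1 ⇒ Z
Ȟ^2: (0−0)−0=0 ⇒ 0

Ȟ^0 ≅ Z; Ȟ^1 ≅ Z; Ȟ^2 ≅ 0


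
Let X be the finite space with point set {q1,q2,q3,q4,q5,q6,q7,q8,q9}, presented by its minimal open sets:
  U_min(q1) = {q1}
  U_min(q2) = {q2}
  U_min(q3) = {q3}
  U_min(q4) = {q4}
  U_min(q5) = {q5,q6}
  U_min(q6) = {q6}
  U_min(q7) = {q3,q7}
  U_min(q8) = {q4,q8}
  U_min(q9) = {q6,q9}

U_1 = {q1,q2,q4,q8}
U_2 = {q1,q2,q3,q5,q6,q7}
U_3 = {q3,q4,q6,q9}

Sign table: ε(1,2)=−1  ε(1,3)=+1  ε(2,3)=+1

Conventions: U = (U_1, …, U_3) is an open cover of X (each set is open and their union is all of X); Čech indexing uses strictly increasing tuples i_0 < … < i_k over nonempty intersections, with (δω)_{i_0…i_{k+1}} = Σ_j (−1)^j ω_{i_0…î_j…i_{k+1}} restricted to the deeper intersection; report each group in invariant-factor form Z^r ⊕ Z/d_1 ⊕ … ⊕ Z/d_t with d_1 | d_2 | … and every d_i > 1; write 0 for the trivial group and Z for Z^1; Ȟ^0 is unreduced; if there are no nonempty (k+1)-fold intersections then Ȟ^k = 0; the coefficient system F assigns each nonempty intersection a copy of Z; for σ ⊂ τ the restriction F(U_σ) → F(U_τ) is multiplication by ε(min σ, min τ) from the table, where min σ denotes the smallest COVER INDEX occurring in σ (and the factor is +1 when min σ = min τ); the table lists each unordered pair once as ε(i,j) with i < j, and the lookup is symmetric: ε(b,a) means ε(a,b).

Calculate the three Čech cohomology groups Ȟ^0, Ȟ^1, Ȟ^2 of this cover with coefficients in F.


cover nerve:
  U12={q1,q2} U13={q4} U23={q3,q6}
C dims 3,3; δ0: rk 3, SNF 1^2·2
Ȟ^0: (3−3)−0=0 ⇒ 0
Ȟ^1: (3−0)−3=0 plus torsion [2] ⇒ Z/2
Ȟ^2: (0−0)−0=0 ⇒ 0

Ȟ^0 = 0, Ȟ^1 = Z/2 and Ȟ^2 = 0


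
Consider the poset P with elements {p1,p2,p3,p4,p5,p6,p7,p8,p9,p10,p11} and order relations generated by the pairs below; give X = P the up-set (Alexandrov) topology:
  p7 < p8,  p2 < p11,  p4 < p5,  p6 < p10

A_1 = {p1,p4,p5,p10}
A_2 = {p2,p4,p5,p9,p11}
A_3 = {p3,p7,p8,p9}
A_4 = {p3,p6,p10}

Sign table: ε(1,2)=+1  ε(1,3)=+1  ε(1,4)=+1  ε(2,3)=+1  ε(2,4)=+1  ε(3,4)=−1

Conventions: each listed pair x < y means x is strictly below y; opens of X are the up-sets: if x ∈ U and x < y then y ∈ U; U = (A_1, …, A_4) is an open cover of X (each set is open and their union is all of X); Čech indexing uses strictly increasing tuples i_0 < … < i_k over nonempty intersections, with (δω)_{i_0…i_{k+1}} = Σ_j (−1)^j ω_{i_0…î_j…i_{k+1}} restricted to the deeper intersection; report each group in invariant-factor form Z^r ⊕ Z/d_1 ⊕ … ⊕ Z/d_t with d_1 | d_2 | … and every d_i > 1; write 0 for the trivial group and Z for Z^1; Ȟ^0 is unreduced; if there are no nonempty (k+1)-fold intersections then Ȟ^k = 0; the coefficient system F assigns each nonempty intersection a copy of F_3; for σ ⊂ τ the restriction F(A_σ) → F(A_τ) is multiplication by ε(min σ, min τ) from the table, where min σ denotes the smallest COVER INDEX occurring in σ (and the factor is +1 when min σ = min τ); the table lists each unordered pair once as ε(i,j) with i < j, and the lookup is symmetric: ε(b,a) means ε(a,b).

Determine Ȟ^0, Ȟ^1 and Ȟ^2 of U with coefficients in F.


nonempty intersections:
  A12={p4,p5} A14={p10} A23={p9} A34={p3}
C dims 4,4; δ0: rk_F3 4
Ȟ^0: (4−4)−0=0 ⇒ 0
Ȟ^1: (4−0)−4=0 ⇒ 0
Ȟ^2: (0−0)−0=0 ⇒ 0

Ȟ^0(U;F) ≅ 0; Ȟ^1(U;F) ≅ 0; Ȟ^2(U;F) ≅ 0


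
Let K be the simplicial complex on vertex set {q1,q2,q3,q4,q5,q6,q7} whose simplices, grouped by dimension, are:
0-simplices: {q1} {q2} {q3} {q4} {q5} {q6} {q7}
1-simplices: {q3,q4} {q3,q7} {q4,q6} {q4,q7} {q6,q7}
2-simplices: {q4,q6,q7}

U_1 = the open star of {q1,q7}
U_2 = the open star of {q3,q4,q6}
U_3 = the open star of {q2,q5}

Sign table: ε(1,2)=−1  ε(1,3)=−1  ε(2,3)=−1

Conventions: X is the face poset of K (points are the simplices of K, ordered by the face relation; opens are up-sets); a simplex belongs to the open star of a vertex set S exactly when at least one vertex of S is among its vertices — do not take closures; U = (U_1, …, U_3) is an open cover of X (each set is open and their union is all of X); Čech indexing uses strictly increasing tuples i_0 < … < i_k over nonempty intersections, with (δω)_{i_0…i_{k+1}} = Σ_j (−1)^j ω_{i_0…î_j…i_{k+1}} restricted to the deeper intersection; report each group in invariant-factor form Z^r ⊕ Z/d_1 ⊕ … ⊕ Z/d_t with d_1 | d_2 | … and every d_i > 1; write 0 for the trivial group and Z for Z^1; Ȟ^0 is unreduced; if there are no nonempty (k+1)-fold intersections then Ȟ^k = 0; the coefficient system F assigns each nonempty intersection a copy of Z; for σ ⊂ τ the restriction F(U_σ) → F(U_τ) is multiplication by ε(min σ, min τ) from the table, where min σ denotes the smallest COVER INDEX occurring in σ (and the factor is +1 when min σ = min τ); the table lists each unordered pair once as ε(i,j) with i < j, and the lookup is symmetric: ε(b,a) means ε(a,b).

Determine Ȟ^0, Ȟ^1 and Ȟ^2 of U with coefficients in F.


Ȟ^0 ≅ Z^2, Ȟ^1 ≅ 0 and Ȟ^2 ≅ 0

nonempty intersections:
  U1={{q1},{q7},{q3,q7},{q4,q7},{q6,q7},{q4,q6,q7}} U2={{q3},{q4},{q6},{q3,q4},{q3,q7},{q4,q6},{q4,q7},{q6,q7},{q4,q6,q7}} U3={{q2},{q5}}
  U12={{q3,q7},{q4,q7},{q6,q7},{q4,q6,q7}}
C dims 3,1; δ0: rk 1, SNF 1^1
Ȟ^0: (3−1)−0=2 ⇒ Z^2
Ȟ^1: (1−0)−1=0 ⇒ 0
Ȟ^2: (0−0)−0=0 ⇒ 0


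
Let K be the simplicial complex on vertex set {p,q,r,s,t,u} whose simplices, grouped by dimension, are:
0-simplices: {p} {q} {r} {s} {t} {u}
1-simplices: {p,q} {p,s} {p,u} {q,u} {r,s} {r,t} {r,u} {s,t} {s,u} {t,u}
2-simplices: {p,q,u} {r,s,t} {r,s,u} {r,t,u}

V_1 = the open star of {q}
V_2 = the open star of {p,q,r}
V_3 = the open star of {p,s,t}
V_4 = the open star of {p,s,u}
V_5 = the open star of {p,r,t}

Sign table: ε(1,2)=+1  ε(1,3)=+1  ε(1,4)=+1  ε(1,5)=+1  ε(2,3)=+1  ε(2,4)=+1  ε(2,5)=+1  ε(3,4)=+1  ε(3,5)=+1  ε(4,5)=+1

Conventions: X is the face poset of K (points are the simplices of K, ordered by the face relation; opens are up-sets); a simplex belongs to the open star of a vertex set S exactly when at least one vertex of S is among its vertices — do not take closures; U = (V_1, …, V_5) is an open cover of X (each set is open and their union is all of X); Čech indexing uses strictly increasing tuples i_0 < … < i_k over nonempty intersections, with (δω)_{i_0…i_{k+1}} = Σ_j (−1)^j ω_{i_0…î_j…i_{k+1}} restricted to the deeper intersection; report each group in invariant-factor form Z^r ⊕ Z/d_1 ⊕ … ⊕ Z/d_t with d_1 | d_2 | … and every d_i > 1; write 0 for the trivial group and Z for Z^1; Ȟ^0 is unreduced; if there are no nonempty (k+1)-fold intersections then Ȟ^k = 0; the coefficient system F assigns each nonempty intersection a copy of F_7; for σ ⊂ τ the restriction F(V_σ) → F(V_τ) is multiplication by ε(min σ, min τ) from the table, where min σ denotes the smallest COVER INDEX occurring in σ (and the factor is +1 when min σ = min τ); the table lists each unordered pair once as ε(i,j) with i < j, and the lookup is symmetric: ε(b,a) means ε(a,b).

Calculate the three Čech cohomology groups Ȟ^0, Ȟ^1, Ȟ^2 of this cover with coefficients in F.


Ȟ^0(U;F) ≅ Z/7, Ȟ^1(U;F) ≅ 0, Ȟ^2(U;F) ≅ 0

nonempty overlaps:
  V1={{q},{p,q},{q,u},{p,q,u}} V2={{p},{q},{r},{p,q},{p,s},{p,u},{q,u},{r,s},{r,t},{r,u},{p,q,u},{r,s,t},{r,s,u},{r,t,u}} V3={{p},{s},{t},{p,q},{p,s},{p,u},{r,s},{r,t},{s,t},{s,u},{t,u},{p,q,u},{r,s,t},{r,s,u},{r,t,u}} V4={{p},{s},{u},{p,q},{p,s},{p,u},{q,u},{r,s},{r,u},{s,t},{s,u},{t,u},{p,q,u},{r,s,t},{r,s,u},{r,t,u}} V5={{p},{r},{t},{p,q},{p,s},{p,u},{r,s},{r,t},{r,u},{s,t},{t,u},{p,q,u},{r,s,t},{r,s,u},{r,t,u}}
  V12={{q},{p,q},{q,u},{p,q,u}} V13={{p,q},{p,q,u}} V14={{p,q},{q,u},{p,q,u}} V15={{p,q},{p,q,u}} V23={{p},{p,q},{p,s},{p,u},{r,s},{r,t},{p,q,u},{r,s,t},{r,s,u},{r,t,u}} V24={{p},{p,q},{p,s},{p,u},{q,u},{r,s},{r,u},{p,q,u},{r,s,t},{r,s,u},{r,t,u}} V25={{p},{r},{p,q},{p,s},{p,u},{r,s},{r,t},{r,u},{p,q,u},{r,s,t},{r,s,u},{r,t,u}} V34={{p},{s},{p,q},{p,s},{p,u},{r,s},{s,t},{s,u},{t,u},{p,q,u},{r,s,t},{r,s,u},{r,t,u}} V35={{p},{t},{p,q},{p,s},{p,u},{r,s},{r,t},{s,t},{t,u},{p,q,u},{r,s,t},{r,s,u},{r,t,u}} V45={{p},{p,q},{p,s},{p,u},{r,s},{r,u},{s,t},{t,u},{p,q,u},{r,s,t},{r,s,u},{r,t,u}}
  V123={{p,q},{p,q,u}} V124={{p,q},{q,u},{p,q,u}} V125={{p,q},{p,q,u}} V134={{p,q},{p,q,u}} V135={{p,q},{p,q,u}} V145={{p,q},{p,q,u}} V234={{p},{p,q},{p,s},{p,u},{r,s},{p,q,u},{r,s,t},{r,s,u},{r,t,u}} V235={{p},{p,q},{p,s},{p,u},{r,s},{r,t},{p,q,u},{r,s,t},{r,s,u},{r,t,u}} V245={{p},{p,q},{p,s},{p,u},{r,s},{r,u},{p,q,u},{r,s,t},{r,s,u},{r,t,u}} V345={{p},{p,q},{p,s},{p,u},{r,s},{s,t},{t,u},{p,q,u},{r,s,t},{r,s,u},{r,t,u}}
  V1234={{p,q},{p,q,u}} V1235={{p,q},{p,q,u}} V1245={{p,q},{p,q,u}} V1345={{p,q},{p,q,u}} V2345={{p},{p,q},{p,s},{p,u},{r,s},{p,q,u},{r,s,t},{r,s,u},{r,t,u}}
  V12345={{p,q},{p,q,u}}
C dims 5,10,10,5; δ0: rk_F7 4; δ1: rk_F7 6; δ2: rk_F7 4
degree 0: 5−4−0 = 1 → Ȟ^0 ≅ Z/7
degree 1: 10−6−4 = 0 → Ȟ^1 ≅ 0
degree 2: 10−4−6 = 0 → Ȟ^2 ≅ 0


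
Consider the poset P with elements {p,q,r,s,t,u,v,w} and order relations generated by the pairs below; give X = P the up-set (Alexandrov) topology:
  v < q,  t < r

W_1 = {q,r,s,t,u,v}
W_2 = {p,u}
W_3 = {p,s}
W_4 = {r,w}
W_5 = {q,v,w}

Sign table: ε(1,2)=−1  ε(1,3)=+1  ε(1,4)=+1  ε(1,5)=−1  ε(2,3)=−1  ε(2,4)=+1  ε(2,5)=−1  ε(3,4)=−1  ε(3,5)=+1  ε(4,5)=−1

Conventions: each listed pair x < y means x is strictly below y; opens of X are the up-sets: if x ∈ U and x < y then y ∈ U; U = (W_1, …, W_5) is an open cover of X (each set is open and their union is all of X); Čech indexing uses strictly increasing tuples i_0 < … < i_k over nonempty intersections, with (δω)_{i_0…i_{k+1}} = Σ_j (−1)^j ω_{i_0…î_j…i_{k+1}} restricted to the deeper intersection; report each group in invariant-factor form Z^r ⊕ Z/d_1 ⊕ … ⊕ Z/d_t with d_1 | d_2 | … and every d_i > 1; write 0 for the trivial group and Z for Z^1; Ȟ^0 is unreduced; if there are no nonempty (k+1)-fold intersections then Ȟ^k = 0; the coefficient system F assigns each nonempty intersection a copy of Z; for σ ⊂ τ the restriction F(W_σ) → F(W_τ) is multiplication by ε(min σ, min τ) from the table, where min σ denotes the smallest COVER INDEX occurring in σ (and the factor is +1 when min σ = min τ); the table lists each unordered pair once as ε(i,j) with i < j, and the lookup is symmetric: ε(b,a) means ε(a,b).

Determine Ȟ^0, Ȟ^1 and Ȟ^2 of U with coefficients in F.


Ȟ^0 = Z,  Ȟ^1 = Z^2,  Ȟ^2 = 0

nonempty overlaps:
  W12={u} W13={s} W14={r} W15={q,v} W23={p} W45={w}
C dims 5,6; δ0: rk 4, SNF 1^4
degree 0: 5−4−0 = 1 → Ȟ^0 ≅ Z
degree 1: 6−0−4 = 2 → Ȟ^1 ≅ Z^2
degree 2: 0−0−0 = 0 → Ȟ^2 ≅ 0
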